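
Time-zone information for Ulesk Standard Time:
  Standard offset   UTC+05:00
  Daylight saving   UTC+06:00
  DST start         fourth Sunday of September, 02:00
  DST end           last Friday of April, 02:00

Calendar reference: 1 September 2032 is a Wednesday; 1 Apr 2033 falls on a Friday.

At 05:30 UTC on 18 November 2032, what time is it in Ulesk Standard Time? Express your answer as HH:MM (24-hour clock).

11:30

1 September 2032 is a Wednesday, so the first Sunday is September 5 and the fourth is September 26.
1 April 2033 is a Friday, so Fridays fall on 1, 8, 15, 22, 29; the last is April 29.
At the standard offset (UTC+05:00), 05:30 UTC + 5h = 10:30 Ulesk Standard Time standard time.
The standard-time date in Ulesk Standard Time, 18 November 2032, falls between 26 September 2032 and 29 April 2033, so daylight saving is in effect and Ulesk Standard Time is at UTC+06:00.
05:30 UTC + 6h = 11:30 local.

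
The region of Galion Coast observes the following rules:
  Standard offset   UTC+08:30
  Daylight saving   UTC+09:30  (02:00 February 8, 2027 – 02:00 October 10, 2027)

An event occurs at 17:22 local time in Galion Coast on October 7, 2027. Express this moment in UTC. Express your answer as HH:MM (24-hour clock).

October 7, 2027 lies within the daylight-saving period (8 February – 10 October), so Galion Coast is on daylight time, UTC+09:30.
17:22 local − 9h30m = 07:52 UTC.

07:52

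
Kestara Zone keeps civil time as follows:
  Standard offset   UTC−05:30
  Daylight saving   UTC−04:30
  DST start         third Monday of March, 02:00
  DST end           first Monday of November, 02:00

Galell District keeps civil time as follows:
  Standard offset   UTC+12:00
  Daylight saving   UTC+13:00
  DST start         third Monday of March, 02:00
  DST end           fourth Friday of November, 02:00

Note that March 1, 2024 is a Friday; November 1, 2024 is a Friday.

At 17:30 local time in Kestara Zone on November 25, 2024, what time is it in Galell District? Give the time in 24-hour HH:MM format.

11:00

1 March 2024 is a Friday, so the first Monday is March 4 and the third is March 18.
1 November 2024 is a Friday, so the first Monday is November 4.
November 25, 2024 is outside the daylight-saving period (18 March – 4 November), so Kestara Zone is on standard time, UTC−05:30.
17:30 Kestara Zone + 5h30m = 23:00 UTC.
1 March 2024 is a Friday, so the first Monday is March 4 and the third is March 18.
1 November 2024 is a Friday, so the first Friday is November 1 and the fourth is November 22.
At the standard offset (UTC+12:00), 23:00 UTC + 12h = 11:00 Galell District standard time (rolling into the next day, 26 November 2024).
The standard-time date in Galell District, November 26, 2024, is outside the daylight-saving period (18 March – 22 November), so Galell District is on standard time, UTC+12:00.
23:00 UTC + 12h = 11:00 Galell District (rolling into the next day, 26 November 2024).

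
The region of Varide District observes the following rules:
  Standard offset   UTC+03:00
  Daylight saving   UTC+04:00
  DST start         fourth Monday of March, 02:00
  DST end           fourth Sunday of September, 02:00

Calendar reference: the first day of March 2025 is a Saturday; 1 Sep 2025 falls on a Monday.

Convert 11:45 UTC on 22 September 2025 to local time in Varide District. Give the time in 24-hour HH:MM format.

1 March 2025 is a Saturday, so the first Monday is March 3 and the fourth is March 24.
1 September 2025 is a Monday, so the first Sunday is September 7 and the fourth is September 28.
At the standard offset (UTC+03:00), 11:45 UTC + 3h = 14:45 Varide District standard time.
The standard-time date in Varide District, 22 September 2025, lies within the daylight-saving period (24 March – 28 September), so Varide District is on daylight time, UTC+04:00.
11:45 UTC + 4h = 15:45 local.

15:45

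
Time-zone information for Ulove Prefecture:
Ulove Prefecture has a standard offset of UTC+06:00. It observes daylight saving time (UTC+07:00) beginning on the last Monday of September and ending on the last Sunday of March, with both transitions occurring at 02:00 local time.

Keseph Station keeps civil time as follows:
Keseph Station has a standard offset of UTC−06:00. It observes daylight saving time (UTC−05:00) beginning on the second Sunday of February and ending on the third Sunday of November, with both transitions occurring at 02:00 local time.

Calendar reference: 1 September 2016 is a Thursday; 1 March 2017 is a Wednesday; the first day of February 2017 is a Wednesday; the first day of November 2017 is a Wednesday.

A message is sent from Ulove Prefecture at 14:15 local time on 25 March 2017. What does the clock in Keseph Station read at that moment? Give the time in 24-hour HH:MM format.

02:15

1 September 2016 is a Thursday, so Mondays fall on 5, 12, 19, 26; the last is September 26.
1 March 2017 is a Wednesday, so Sundays fall on 5, 12, 19, 26; the last is March 26.
25 March 2017 falls between 26 September 2016 and 26 March 2017, so daylight saving is in effect and Ulove Prefecture is at UTC+07:00.
14:15 Ulove Prefecture − 7h = 07:15 UTC.
1 February 2017 is a Wednesday, so the first Sunday is February 5 and the second is February 12.
1 November 2017 is a Wednesday, so the first Sunday is November 5 and the third is November 19.
At the standard offset (UTC−06:00), 07:15 UTC − 6h = 01:15 Keseph Station standard time.
The standard-time date in Keseph Station, 25 March 2017, falls between 12 February and 19 November, so daylight saving is in effect and Keseph Station is at UTC−05:00.
07:15 UTC − 5h = 02:15 Keseph Station.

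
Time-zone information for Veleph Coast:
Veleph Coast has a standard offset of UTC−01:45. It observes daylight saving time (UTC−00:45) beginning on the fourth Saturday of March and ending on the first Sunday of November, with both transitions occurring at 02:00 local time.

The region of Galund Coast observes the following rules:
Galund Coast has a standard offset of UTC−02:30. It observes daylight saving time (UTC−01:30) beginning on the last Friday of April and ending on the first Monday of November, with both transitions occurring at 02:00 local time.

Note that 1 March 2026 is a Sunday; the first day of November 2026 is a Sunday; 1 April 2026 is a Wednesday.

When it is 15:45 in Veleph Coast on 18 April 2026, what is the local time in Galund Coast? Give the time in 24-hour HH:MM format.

1 March 2026 is a Sunday, so the first Saturday is March 7 and the fourth is March 28.
1 November 2026 is a Sunday, so the first Sunday is November 1.
18 April 2026 lies within the daylight-saving period (28 March – 1 November), so Veleph Coast is on daylight time, UTC−00:45.
15:45 Veleph Coast + 0h45m = 16:30 UTC.
1 April 2026 is a Wednesday, so Fridays fall on 3, 10, 17, 24; the last is April 24.
1 November 2026 is a Sunday, so the first Monday is November 2.
At the standard offset (UTC−02:30), 16:30 UTC − 2h30m = 14:00 Galund Coast standard time.
Daylight saving runs 24 April – 2 November; the standard-time date in Galund Coast, 18 April 2026, is outside that window, so Galund Coast is on standard time at UTC−02:30.
16:30 UTC − 2h30m = 14:00 Galund Coast.

14:00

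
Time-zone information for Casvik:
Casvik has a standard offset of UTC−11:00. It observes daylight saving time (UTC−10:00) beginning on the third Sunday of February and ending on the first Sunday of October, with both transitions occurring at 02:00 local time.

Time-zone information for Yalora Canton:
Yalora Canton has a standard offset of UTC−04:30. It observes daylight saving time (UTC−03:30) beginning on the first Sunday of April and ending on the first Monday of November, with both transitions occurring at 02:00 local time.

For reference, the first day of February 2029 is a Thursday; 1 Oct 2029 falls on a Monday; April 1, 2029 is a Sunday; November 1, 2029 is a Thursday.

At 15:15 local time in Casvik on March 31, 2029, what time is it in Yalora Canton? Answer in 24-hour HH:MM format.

20:45

1 February 2029 is a Thursday, so the first Sunday is February 4 and the third is February 18.
1 October 2029 is a Monday, so the first Sunday is October 7.
March 31, 2029 falls between 18 February and 7 October, so daylight saving is in effect and Casvik is at UTC−10:00.
15:15 Casvik + 10h = 01:15 UTC (rolling into the next day, 1 April 2029).
1 April 2029 is a Sunday, so the first Sunday is April 1.
1 November 2029 is a Thursday, so the first Monday is November 5.
At the standard offset (UTC−04:30), 01:15 UTC − 4h30m = 20:45 Yalora Canton standard time (rolling into the previous day, 31 March 2029).
The standard-time date in Yalora Canton, March 31, 2029, does not fall between 1 April and 5 November, so daylight saving is not in effect and Yalora Canton is at UTC−04:30.
01:15 UTC − 4h30m = 20:45 Yalora Canton (rolling into the previous day, 31 March 2029).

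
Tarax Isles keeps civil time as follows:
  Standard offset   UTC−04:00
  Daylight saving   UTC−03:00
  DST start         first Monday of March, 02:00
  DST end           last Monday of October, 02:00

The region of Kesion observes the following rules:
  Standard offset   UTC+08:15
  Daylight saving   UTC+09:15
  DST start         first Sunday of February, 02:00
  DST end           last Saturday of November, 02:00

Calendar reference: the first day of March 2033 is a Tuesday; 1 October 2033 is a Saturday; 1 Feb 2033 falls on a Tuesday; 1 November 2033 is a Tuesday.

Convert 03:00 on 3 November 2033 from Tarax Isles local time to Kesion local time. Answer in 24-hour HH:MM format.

16:15

1 March 2033 is a Tuesday, so the first Monday is March 7.
1 October 2033 is a Saturday, so Mondays fall on 3, 10, 17, 24, 31; the last is October 31.
3 November 2033 does not fall between 7 March and 31 October, so daylight saving is not in effect and Tarax Isles is at UTC−04:00.
03:00 Tarax Isles + 4h = 07:00 UTC.
1 February 2033 is a Tuesday, so the first Sunday is February 6.
1 November 2033 is a Tuesday, so Saturdays fall on 5, 12, 19, 26; the last is November 26.
At the standard offset (UTC+08:15), 07:00 UTC + 8h15m = 15:15 Kesion standard time.
The standard-time date in Kesion, 3 November 2033, falls between 6 February and 26 November, so daylight saving is in effect and Kesion is at UTC+09:15.
07:00 UTC + 9h15m = 16:15 Kesion.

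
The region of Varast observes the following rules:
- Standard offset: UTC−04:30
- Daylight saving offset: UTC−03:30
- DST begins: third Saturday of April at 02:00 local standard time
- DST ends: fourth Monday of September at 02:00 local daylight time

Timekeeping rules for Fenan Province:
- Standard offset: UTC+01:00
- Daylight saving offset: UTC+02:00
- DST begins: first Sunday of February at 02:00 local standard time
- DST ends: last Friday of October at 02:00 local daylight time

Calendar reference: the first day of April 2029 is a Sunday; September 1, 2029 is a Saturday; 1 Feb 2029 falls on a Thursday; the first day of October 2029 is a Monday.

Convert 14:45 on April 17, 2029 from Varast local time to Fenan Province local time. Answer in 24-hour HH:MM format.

21:15

1 April 2029 is a Sunday, so the first Saturday is April 7 and the third is April 21.
1 September 2029 is a Saturday, so the first Monday is September 3 and the fourth is September 24.
Daylight saving runs 21 April – 24 September; April 17, 2029 is outside that window, so Varast is on standard time at UTC−04:30.
14:45 Varast + 4h30m = 19:15 UTC.
1 February 2029 is a Thursday, so the first Sunday is February 4.
1 October 2029 is a Monday, so Fridays fall on 5, 12, 19, 26; the last is October 26.
At the standard offset (UTC+01:00), 19:15 UTC + 1h = 20:15 Fenan Province standard time.
The standard-time date in Fenan Province, April 17, 2029, falls between 4 February and 26 October, so daylight saving is in effect and Fenan Province is at UTC+02:00.
19:15 UTC + 2h = 21:15 Fenan Province.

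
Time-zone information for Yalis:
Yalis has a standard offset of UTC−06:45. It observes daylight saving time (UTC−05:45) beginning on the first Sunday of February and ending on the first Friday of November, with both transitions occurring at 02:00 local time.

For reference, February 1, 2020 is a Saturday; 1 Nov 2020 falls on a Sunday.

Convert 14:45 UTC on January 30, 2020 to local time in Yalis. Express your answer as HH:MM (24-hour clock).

08:00

1 February 2020 is a Saturday, so the first Sunday is February 2.
1 November 2020 is a Sunday, so the first Friday is November 6.
At the standard offset (UTC−06:45), 14:45 UTC − 6h45m = 08:00 Yalis standard time.
The standard-time date in Yalis, January 30, 2020, does not fall between 2 February and 6 November, so daylight saving is not in effect and Yalis is at UTC−06:45.
14:45 UTC − 6h45m = 08:00 local.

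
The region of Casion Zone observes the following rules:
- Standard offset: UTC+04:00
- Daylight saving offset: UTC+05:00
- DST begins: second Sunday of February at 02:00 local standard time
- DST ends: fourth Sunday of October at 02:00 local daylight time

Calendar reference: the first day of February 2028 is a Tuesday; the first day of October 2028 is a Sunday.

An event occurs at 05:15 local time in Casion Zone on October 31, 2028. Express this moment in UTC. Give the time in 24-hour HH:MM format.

1 February 2028 is a Tuesday, so the first Sunday is February 6 and the second is February 13.
1 October 2028 is a Sunday, so the first Sunday is October 1 and the fourth is October 22.
Daylight saving runs 13 February – 22 October; October 31, 2028 is outside that window, so Casion Zone is on standard time at UTC+04:00.
05:15 local − 4h = 01:15 UTC.

01:15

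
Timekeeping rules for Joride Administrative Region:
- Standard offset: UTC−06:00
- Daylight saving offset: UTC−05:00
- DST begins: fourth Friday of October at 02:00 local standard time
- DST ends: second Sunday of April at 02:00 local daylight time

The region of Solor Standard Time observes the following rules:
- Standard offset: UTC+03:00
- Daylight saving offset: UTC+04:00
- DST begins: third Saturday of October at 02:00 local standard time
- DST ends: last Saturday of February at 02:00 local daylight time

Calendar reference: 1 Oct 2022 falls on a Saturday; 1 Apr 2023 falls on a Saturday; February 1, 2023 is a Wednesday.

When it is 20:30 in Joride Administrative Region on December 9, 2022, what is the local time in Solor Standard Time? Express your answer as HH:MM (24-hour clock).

05:30

1 October 2022 is a Saturday, so the first Friday is October 7 and the fourth is October 28.
1 April 2023 is a Saturday, so the first Sunday is April 2 and the second is April 9.
Daylight saving runs 28 October 2022 – 9 April 2023; December 9, 2022 is inside that window, so Joride Administrative Region is at UTC−05:00.
20:30 Joride Administrative Region + 5h = 01:30 UTC (rolling into the next day, 10 December 2022).
1 October 2022 is a Saturday, so the first Saturday is October 1 and the third is October 15.
1 February 2023 is a Wednesday, so Saturdays fall on 4, 11, 18, 25; the last is February 25.
At the standard offset (UTC+03:00), 01:30 UTC + 3h = 04:30 Solor Standard Time standard time.
The standard-time date in Solor Standard Time, December 10, 2022, lies within the daylight-saving period (15 October 2022 – 25 February 2023), so Solor Standard Time is on daylight time, UTC+04:00.
01:30 UTC + 4h = 05:30 Solor Standard Time.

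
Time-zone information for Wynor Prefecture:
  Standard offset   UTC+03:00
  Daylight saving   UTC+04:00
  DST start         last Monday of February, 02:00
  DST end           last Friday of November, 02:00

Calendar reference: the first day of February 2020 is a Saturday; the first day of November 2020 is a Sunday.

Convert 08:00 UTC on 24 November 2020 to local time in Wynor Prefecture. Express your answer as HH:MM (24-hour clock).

12:00

1 February 2020 is a Saturday, so Mondays fall on 3, 10, 17, 24; the last is February 24.
1 November 2020 is a Sunday, so Fridays fall on 6, 13, 20, 27; the last is November 27.
At the standard offset (UTC+03:00), 08:00 UTC + 3h = 11:00 Wynor Prefecture standard time.
The standard-time date in Wynor Prefecture, 24 November 2020, falls between 24 February and 27 November, so daylight saving is in effect and Wynor Prefecture is at UTC+04:00.
08:00 UTC + 4h = 12:00 local.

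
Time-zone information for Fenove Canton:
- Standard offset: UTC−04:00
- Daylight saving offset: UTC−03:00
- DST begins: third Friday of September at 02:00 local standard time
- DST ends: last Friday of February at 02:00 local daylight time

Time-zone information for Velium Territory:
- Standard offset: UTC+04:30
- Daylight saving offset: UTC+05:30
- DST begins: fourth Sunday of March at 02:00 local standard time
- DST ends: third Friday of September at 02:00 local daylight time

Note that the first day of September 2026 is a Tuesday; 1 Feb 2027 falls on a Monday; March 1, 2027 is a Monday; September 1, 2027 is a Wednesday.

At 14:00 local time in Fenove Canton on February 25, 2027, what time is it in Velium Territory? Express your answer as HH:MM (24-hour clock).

1 September 2026 is a Tuesday, so the first Friday is September 4 and the third is September 18.
1 February 2027 is a Monday, so Fridays fall on 5, 12, 19, 26; the last is February 26.
Daylight saving runs 18 September 2026 – 26 February 2027; February 25, 2027 is inside that window, so Fenove Canton is at UTC−03:00.
14:00 Fenove Canton + 3h = 17:00 UTC.
1 March 2027 is a Monday, so the first Sunday is March 7 and the fourth is March 28.
1 September 2027 is a Wednesday, so the first Friday is September 3 and the third is September 17.
At the standard offset (UTC+04:30), 17:00 UTC + 4h30m = 21:30 Velium Territory standard time.
Daylight saving runs 28 March – 17 September; the standard-time date in Velium Territory, February 25, 2027, is outside that window, so Velium Territory is on standard time at UTC+04:30.
17:00 UTC + 4h30m = 21:30 Velium Territory.

21:30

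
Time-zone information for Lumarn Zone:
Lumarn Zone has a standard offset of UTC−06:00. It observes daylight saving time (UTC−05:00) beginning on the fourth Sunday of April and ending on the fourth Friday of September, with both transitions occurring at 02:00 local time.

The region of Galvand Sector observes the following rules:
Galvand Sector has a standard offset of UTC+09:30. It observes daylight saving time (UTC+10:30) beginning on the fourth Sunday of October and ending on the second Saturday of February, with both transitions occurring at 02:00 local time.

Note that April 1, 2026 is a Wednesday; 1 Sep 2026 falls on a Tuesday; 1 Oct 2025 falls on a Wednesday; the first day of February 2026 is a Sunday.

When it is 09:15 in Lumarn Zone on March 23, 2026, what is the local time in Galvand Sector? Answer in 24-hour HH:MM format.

00:45

1 April 2026 is a Wednesday, so the first Sunday is April 5 and the fourth is April 26.
1 September 2026 is a Tuesday, so the first Friday is September 4 and the fourth is September 25.
March 23, 2026 does not fall between 26 April and 25 September, so daylight saving is not in effect and Lumarn Zone is at UTC−06:00.
09:15 Lumarn Zone + 6h = 15:15 UTC.
1 October 2025 is a Wednesday, so the first Sunday is October 5 and the fourth is October 26.
1 February 2026 is a Sunday, so the first Saturday is February 7 and the second is February 14.
At the standard offset (UTC+09:30), 15:15 UTC + 9h30m = 00:45 Galvand Sector standard time (rolling into the next day, 24 March 2026).
The standard-time date in Galvand Sector, March 24, 2026, is outside the daylight-saving period (26 October 2025 – 14 February 2026), so Galvand Sector is on standard time, UTC+09:30.
15:15 UTC + 9h30m = 00:45 Galvand Sector (rolling into the next day, 24 March 2026).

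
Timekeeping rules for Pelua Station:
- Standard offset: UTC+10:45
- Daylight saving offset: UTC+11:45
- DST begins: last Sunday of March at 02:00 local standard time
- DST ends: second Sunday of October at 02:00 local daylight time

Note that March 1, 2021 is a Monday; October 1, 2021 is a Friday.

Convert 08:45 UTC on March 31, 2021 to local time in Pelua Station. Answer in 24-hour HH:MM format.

20:30

1 March 2021 is a Monday, so Sundays fall on 7, 14, 21, 28; the last is March 28.
1 October 2021 is a Friday, so the first Sunday is October 3 and the second is October 10.
At the standard offset (UTC+10:45), 08:45 UTC + 10h45m = 19:30 Pelua Station standard time.
The standard-time date in Pelua Station, March 31, 2021, lies within the daylight-saving period (28 March – 10 October), so Pelua Station is on daylight time, UTC+11:45.
08:45 UTC + 11h45m = 20:30 local.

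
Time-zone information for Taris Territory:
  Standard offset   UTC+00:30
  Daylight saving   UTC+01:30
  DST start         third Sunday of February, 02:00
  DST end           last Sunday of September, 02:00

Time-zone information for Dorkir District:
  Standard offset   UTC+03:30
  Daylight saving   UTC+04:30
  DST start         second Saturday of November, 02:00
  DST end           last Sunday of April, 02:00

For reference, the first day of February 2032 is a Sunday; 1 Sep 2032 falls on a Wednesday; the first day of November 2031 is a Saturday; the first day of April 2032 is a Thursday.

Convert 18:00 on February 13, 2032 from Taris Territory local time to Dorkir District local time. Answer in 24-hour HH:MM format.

22:00

1 February 2032 is a Sunday, so the first Sunday is February 1 and the third is February 15.
1 September 2032 is a Wednesday, so Sundays fall on 5, 12, 19, 26; the last is September 26.
February 13, 2032 does not fall between 15 February and 26 September, so daylight saving is not in effect and Taris Territory is at UTC+00:30.
18:00 Taris Territory − 0h30m = 17:30 UTC.
1 November 2031 is a Saturday, so the first Saturday is November 1 and the second is November 8.
1 April 2032 is a Thursday, so Sundays fall on 4, 11, 18, 25; the last is April 25.
At the standard offset (UTC+03:30), 17:30 UTC + 3h30m = 21:00 Dorkir District standard time.
The standard-time date in Dorkir District, February 13, 2032, falls between 8 November 2031 and 25 April 2032, so daylight saving is in effect and Dorkir District is at UTC+04:30.
17:30 UTC + 4h30m = 22:00 Dorkir District.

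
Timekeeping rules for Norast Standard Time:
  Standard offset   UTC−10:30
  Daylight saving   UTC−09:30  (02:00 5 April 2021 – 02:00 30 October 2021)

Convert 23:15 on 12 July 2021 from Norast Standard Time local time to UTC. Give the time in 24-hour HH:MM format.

08:45

Daylight saving runs 5 April – 30 October; 12 July 2021 is inside that window, so Norast Standard Time is at UTC−09:30.
23:15 local + 9h30m = 08:45 UTC (rolling into the next day, 13 July 2021).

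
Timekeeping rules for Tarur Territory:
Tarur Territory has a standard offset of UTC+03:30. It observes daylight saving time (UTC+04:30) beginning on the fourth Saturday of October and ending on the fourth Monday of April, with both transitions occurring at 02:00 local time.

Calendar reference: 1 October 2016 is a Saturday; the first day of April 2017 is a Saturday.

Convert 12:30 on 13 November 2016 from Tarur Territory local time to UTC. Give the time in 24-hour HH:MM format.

08:00

1 October 2016 is a Saturday, so the first Saturday is October 1 and the fourth is October 22.
1 April 2017 is a Saturday, so the first Monday is April 3 and the fourth is April 24.
13 November 2016 lies within the daylight-saving period (22 October 2016 – 24 April 2017), so Tarur Territory is on daylight time, UTC+04:30.
12:30 local − 4h30m = 08:00 UTC.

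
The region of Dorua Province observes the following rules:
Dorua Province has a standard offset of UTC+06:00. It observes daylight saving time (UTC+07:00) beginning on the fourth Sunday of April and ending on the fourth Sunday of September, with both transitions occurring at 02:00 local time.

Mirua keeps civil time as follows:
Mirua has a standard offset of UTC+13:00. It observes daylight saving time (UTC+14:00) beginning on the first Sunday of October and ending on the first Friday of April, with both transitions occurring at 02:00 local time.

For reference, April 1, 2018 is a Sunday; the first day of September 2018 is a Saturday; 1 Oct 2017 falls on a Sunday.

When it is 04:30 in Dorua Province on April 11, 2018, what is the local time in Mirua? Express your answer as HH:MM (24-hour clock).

1 April 2018 is a Sunday, so the first Sunday is April 1 and the fourth is April 22.
1 September 2018 is a Saturday, so the first Sunday is September 2 and the fourth is September 23.
Daylight saving runs 22 April – 23 September; April 11, 2018 is outside that window, so Dorua Province is on standard time at UTC+06:00.
04:30 Dorua Province − 6h = 22:30 UTC (rolling into the previous day, 10 April 2018).
1 October 2017 is a Sunday, so the first Sunday is October 1.
1 April 2018 is a Sunday, so the first Friday is April 6.
At the standard offset (UTC+13:00), 22:30 UTC + 13h = 11:30 Mirua standard time (rolling into the next day, 11 April 2018).
The standard-time date in Mirua, April 11, 2018, does not fall between 1 October 2017 and 6 April 2018, so daylight saving is not in effect and Mirua is at UTC+13:00.
22:30 UTC + 13h = 11:30 Mirua (rolling into the next day, 11 April 2018).

11:30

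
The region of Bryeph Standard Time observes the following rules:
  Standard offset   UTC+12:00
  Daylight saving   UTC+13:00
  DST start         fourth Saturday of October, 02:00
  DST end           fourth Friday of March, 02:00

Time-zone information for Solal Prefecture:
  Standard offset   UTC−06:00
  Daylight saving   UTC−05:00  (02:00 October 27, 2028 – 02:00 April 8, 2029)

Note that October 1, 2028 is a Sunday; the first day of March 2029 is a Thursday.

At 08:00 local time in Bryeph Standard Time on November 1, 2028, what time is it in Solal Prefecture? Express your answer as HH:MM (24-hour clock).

14:00

1 October 2028 is a Sunday, so the first Saturday is October 7 and the fourth is October 28.
1 March 2029 is a Thursday, so the first Friday is March 2 and the fourth is March 23.
November 1, 2028 falls between 28 October 2028 and 23 March 2029, so daylight saving is in effect and Bryeph Standard Time is at UTC+13:00.
08:00 Bryeph Standard Time − 13h = 19:00 UTC (rolling into the previous day, 31 October 2028).
At the standard offset (UTC−06:00), 19:00 UTC − 6h = 13:00 Solal Prefecture standard time.
The standard-time date in Solal Prefecture, October 31, 2028, falls between 27 October 2028 and 8 April 2029, so daylight saving is in effect and Solal Prefecture is at UTC−05:00.
19:00 UTC − 5h = 14:00 Solal Prefecture.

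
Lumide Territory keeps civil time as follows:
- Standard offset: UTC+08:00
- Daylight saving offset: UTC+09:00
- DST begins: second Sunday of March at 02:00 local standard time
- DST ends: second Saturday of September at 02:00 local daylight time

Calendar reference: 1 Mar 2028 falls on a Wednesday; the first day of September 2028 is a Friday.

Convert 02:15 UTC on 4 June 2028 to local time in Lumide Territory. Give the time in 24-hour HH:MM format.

1 March 2028 is a Wednesday, so the first Sunday is March 5 and the second is March 12.
1 September 2028 is a Friday, so the first Saturday is September 2 and the second is September 9.
At the standard offset (UTC+08:00), 02:15 UTC + 8h = 10:15 Lumide Territory standard time.
Daylight saving runs 12 March – 9 September; the standard-time date in Lumide Territory, 4 June 2028, is inside that window, so Lumide Territory is at UTC+09:00.
02:15 UTC + 9h = 11:15 local.

11:15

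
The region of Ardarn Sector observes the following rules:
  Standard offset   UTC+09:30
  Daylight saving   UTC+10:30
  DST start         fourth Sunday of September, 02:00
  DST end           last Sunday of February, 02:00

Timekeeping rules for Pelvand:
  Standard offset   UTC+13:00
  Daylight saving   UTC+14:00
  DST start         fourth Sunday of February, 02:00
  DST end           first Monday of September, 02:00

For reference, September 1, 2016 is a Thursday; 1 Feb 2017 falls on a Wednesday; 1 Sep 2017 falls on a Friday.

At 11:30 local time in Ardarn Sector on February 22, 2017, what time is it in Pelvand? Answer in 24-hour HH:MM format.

1 September 2016 is a Thursday, so the first Sunday is September 4 and the fourth is September 25.
1 February 2017 is a Wednesday, so Sundays fall on 5, 12, 19, 26; the last is February 26.
February 22, 2017 lies within the daylight-saving period (25 September 2016 – 26 February 2017), so Ardarn Sector is on daylight time, UTC+10:30.
11:30 Ardarn Sector − 10h30m = 01:00 UTC.
1 February 2017 is a Wednesday, so the first Sunday is February 5 and the fourth is February 26.
1 September 2017 is a Friday, so the first Monday is September 4.
At the standard offset (UTC+13:00), 01:00 UTC + 13h = 14:00 Pelvand standard time.
Daylight saving runs 26 February – 4 September; the standard-time date in Pelvand, February 22, 2017, is outside that window, so Pelvand is on standard time at UTC+13:00.
01:00 UTC + 13h = 14:00 Pelvand.

14:00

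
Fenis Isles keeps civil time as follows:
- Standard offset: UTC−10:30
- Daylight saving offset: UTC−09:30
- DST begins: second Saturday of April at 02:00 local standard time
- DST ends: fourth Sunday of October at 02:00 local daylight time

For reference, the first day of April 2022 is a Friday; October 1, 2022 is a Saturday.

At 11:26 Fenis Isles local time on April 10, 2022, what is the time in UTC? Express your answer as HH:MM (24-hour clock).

20:56

1 April 2022 is a Friday, so the first Saturday is April 2 and the second is April 9.
1 October 2022 is a Saturday, so the first Sunday is October 2 and the fourth is October 23.
Daylight saving runs 9 April – 23 October; April 10, 2022 is inside that window, so Fenis Isles is at UTC−09:30.
11:26 local + 9h30m = 20:56 UTC.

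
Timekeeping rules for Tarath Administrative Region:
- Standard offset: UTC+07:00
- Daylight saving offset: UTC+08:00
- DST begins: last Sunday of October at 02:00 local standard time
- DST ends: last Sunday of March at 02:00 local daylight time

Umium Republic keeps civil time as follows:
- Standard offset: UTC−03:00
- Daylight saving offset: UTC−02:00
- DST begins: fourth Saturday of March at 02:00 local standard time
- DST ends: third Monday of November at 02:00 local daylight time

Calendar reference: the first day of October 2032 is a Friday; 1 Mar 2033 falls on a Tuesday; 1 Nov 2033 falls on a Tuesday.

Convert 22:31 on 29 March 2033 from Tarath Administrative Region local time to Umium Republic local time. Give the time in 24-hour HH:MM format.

13:31

1 October 2032 is a Friday, so Sundays fall on 3, 10, 17, 24, 31; the last is October 31.
1 March 2033 is a Tuesday, so Sundays fall on 6, 13, 20, 27; the last is March 27.
29 March 2033 does not fall between 31 October 2032 and 27 March 2033, so daylight saving is not in effect and Tarath Administrative Region is at UTC+07:00.
22:31 Tarath Administrative Region − 7h = 15:31 UTC.
1 March 2033 is a Tuesday, so the first Saturday is March 5 and the fourth is March 26.
1 November 2033 is a Tuesday, so the first Monday is November 7 and the third is November 21.
At the standard offset (UTC−03:00), 15:31 UTC − 3h = 12:31 Umium Republic standard time.
The standard-time date in Umium Republic, 29 March 2033, lies within the daylight-saving period (26 March – 21 November), so Umium Republic is on daylight time, UTC−02:00.
15:31 UTC − 2h = 13:31 Umium Republic.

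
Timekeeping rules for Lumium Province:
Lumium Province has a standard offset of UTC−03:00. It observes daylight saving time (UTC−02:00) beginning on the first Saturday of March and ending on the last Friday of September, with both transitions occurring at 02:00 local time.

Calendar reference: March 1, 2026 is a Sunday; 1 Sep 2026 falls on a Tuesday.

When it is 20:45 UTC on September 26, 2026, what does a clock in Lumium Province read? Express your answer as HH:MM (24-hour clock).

17:45

1 March 2026 is a Sunday, so the first Saturday is March 7.
1 September 2026 is a Tuesday, so Fridays fall on 4, 11, 18, 25; the last is September 25.
At the standard offset (UTC−03:00), 20:45 UTC − 3h = 17:45 Lumium Province standard time.
The standard-time date in Lumium Province, September 26, 2026, does not fall between 7 March and 25 September, so daylight saving is not in effect and Lumium Province is at UTC−03:00.
20:45 UTC − 3h = 17:45 local.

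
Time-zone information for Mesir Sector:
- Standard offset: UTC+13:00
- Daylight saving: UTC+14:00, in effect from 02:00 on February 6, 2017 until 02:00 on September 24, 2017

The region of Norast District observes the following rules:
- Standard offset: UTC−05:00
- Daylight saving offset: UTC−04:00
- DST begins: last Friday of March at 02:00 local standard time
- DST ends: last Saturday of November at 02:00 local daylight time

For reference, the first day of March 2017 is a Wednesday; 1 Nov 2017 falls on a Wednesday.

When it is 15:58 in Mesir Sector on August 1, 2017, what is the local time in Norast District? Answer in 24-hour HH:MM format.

Daylight saving runs 6 February – 24 September; August 1, 2017 is inside that window, so Mesir Sector is at UTC+14:00.
15:58 Mesir Sector − 14h = 01:58 UTC.
1 March 2017 is a Wednesday, so Fridays fall on 3, 10, 17, 24, 31; the last is March 31.
1 November 2017 is a Wednesday, so Saturdays fall on 4, 11, 18, 25; the last is November 25.
At the standard offset (UTC−05:00), 01:58 UTC − 5h = 20:58 Norast District standard time (rolling into the previous day, 31 July 2017).
The standard-time date in Norast District, July 31, 2017, lies within the daylight-saving period (31 March – 25 November), so Norast District is on daylight time, UTC−04:00.
01:58 UTC − 4h = 21:58 Norast District (rolling into the previous day, 31 July 2017).

21:58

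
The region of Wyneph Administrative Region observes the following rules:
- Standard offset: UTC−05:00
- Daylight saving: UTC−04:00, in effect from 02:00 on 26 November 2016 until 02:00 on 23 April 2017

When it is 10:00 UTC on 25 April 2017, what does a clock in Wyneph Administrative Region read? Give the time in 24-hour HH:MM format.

At the standard offset (UTC−05:00), 10:00 UTC − 5h = 05:00 Wyneph Administrative Region standard time.
Daylight saving runs 26 November 2016 – 23 April 2017; the standard-time date in Wyneph Administrative Region, 25 April 2017, is outside that window, so Wyneph Administrative Region is on standard time at UTC−05:00.
10:00 UTC − 5h = 05:00 local.

05:00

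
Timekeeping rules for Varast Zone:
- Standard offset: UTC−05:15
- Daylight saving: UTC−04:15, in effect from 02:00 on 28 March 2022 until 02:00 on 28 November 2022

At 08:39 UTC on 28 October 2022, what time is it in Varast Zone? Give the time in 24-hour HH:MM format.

At the standard offset (UTC−05:15), 08:39 UTC − 5h15m = 03:24 Varast Zone standard time.
The standard-time date in Varast Zone, 28 October 2022, lies within the daylight-saving period (28 March – 28 November), so Varast Zone is on daylight time, UTC−04:15.
08:39 UTC − 4h15m = 04:24 local.

04:24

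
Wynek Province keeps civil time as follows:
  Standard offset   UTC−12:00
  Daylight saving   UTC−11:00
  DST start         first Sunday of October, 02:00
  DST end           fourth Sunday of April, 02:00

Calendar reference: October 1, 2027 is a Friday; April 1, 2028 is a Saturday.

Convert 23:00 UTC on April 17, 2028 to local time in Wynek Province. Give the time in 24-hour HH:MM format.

12:00

1 October 2027 is a Friday, so the first Sunday is October 3.
1 April 2028 is a Saturday, so the first Sunday is April 2 and the fourth is April 23.
At the standard offset (UTC−12:00), 23:00 UTC − 12h = 11:00 Wynek Province standard time.
Daylight saving runs 3 October 2027 – 23 April 2028; the standard-time date in Wynek Province, April 17, 2028, is inside that window, so Wynek Province is at UTC−11:00.
23:00 UTC − 11h = 12:00 local.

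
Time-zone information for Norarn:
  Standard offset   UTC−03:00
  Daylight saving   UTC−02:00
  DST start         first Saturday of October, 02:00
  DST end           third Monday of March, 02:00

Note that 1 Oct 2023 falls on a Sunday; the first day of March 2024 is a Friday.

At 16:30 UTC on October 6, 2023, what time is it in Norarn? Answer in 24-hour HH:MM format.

1 October 2023 is a Sunday, so the first Saturday is October 7.
1 March 2024 is a Friday, so the first Monday is March 4 and the third is March 18.
At the standard offset (UTC−03:00), 16:30 UTC − 3h = 13:30 Norarn standard time.
The standard-time date in Norarn, October 6, 2023, does not fall between 7 October 2023 and 18 March 2024, so daylight saving is not in effect and Norarn is at UTC−03:00.
16:30 UTC − 3h = 13:30 local.

13:30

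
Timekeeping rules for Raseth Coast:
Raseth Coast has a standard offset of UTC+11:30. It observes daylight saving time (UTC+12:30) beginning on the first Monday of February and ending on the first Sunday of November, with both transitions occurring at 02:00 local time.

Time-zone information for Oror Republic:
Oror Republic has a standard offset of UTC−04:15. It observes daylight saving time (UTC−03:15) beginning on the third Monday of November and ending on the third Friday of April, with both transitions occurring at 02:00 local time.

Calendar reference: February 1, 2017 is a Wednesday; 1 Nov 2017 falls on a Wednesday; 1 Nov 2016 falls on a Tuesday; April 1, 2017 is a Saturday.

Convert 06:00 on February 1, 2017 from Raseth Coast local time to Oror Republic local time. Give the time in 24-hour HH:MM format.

1 February 2017 is a Wednesday, so the first Monday is February 6.
1 November 2017 is a Wednesday, so the first Sunday is November 5.
Daylight saving runs 6 February – 5 November; February 1, 2017 is outside that window, so Raseth Coast is on standard time at UTC+11:30.
06:00 Raseth Coast − 11h30m = 18:30 UTC (rolling into the previous day, 31 January 2017).
1 November 2016 is a Tuesday, so the first Monday is November 7 and the third is November 21.
1 April 2017 is a Saturday, so the first Friday is April 7 and the third is April 21.
At the standard offset (UTC−04:15), 18:30 UTC − 4h15m = 14:15 Oror Republic standard time.
The standard-time date in Oror Republic, January 31, 2017, falls between 21 November 2016 and 21 April 2017, so daylight saving is in effect and Oror Republic is at UTC−03:15.
18:30 UTC − 3h15m = 15:15 Oror Republic.

15:15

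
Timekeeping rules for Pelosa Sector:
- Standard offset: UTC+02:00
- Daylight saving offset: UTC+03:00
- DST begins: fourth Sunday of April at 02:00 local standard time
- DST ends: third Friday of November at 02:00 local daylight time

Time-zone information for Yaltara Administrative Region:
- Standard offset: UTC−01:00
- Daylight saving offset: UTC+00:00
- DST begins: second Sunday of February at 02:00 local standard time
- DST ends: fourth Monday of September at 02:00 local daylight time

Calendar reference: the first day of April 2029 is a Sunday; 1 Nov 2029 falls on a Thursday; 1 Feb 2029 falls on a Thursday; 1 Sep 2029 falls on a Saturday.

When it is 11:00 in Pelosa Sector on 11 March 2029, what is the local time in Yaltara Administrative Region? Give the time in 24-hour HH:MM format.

1 April 2029 is a Sunday, so the first Sunday is April 1 and the fourth is April 22.
1 November 2029 is a Thursday, so the first Friday is November 2 and the third is November 16.
11 March 2029 is outside the daylight-saving period (22 April – 16 November), so Pelosa Sector is on standard time, UTC+02:00.
11:00 Pelosa Sector − 2h = 09:00 UTC.
1 February 2029 is a Thursday, so the first Sunday is February 4 and the second is February 11.
1 September 2029 is a Saturday, so the first Monday is September 3 and the fourth is September 24.
At the standard offset (UTC−01:00), 09:00 UTC − 1h = 08:00 Yaltara Administrative Region standard time.
The standard-time date in Yaltara Administrative Region, 11 March 2029, lies within the daylight-saving period (11 February – 24 September), so Yaltara Administrative Region is on daylight time, UTC+00:00.
09:00 UTC + 0h = 09:00 Yaltara Administrative Region.

09:00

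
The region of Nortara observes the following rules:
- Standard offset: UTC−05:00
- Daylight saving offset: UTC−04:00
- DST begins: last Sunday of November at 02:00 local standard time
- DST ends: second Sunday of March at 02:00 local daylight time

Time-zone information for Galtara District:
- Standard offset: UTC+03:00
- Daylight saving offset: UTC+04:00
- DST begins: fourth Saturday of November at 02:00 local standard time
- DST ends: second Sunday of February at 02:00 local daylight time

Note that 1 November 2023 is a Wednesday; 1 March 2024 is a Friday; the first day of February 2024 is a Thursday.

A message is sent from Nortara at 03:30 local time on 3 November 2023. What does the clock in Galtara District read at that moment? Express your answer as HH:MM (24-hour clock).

11:30

1 November 2023 is a Wednesday, so Sundays fall on 5, 12, 19, 26; the last is November 26.
1 March 2024 is a Friday, so the first Sunday is March 3 and the second is March 10.
3 November 2023 is outside the daylight-saving period (26 November 2023 – 10 March 2024), so Nortara is on standard time, UTC−05:00.
03:30 Nortara + 5h = 08:30 UTC.
1 November 2023 is a Wednesday, so the first Saturday is November 4 and the fourth is November 25.
1 February 2024 is a Thursday, so the first Sunday is February 4 and the second is February 11.
At the standard offset (UTC+03:00), 08:30 UTC + 3h = 11:30 Galtara District standard time.
The standard-time date in Galtara District, 3 November 2023, does not fall between 25 November 2023 and 11 February 2024, so daylight saving is not in effect and Galtara District is at UTC+03:00.
08:30 UTC + 3h = 11:30 Galtara District.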